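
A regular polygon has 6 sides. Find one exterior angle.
Exterior angle of a regular n-gon = 360/n
Exterior angle = 360/6
Exterior angle = 60 degrees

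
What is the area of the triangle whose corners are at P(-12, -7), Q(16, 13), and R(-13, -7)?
Using the coordinate formula: Area = (1/2)|x₁(y₂-y₃) + x₂(y₃-y₁) + x₃(y₁-y₂)|
Area = (1/2)|(-12)(13-(-7)) + 16((-7)-(-7)) + (-13)((-7)-13)|
Area = (1/2)|(-12)*20 + 16*0 + (-13)*(-20)|
Area = (1/2)|(-240) + 0 + 260|
Area = (1/2)*20 = 10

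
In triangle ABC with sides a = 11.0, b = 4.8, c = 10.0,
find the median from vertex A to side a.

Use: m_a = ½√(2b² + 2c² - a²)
m_a = ½√(2·4.8² + 2·10.0² - 11.0²)
m_a = ½√(46.08 + 200 - 121) = ½√125.08 = 5.592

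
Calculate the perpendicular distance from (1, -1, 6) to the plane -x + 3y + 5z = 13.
d = |(-1)(1) + 3(-1) + 5(6) - (13)| / √((-1)² + 3² + 5²) = 13/√35 = 2.197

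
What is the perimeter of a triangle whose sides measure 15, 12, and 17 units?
Perimeter = sum of all sides
Perimeter = 15 + 12 + 17
Perimeter = 44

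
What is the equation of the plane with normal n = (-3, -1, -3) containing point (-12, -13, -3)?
d = n·P = (-3)(-12) + (-1)(-13) + (-3)(-3) = 58
Plane: -3x - y - 3z = 58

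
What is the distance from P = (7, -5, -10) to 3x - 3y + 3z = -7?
d = |3(7) + (-3)(-5) + 3(-10) - (-7)| / √(3² + (-3)² + 3²) = 13/√27 = 2.502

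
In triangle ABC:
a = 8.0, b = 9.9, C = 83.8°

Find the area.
Using A = ½ab·sin(C):
A = ½·8.0·9.9·sin(83.8°) = ½·79.2·0.994151 = 39.37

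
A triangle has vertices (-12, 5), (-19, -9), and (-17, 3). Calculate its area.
Using the coordinate formula: Area = (1/2)|x₁(y₂-y₃) + x₂(y₃-y₁) + x₃(y₁-y₂)|
Area = (1/2)|(-12)((-9)-3) + (-19)(3-5) + (-17)(5-(-9))|
Area = (1/2)|(-12)*(-12) + (-19)*(-2) + (-17)*14|
Area = (1/2)|144 + 38 + (-238)|
Area = (1/2)*56 = 28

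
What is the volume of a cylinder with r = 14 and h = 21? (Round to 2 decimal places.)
Volume = pi * r² * h
Volume = pi * 14² * 21
Volume = pi * 196 * 21
Volume = pi * 4116
Volume = 12930.80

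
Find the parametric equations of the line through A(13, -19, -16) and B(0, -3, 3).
Direction vector d = B - A = (-13, 16, 19)
x = 13 - 13t, y = -19 + 16t, z = -16 + 19t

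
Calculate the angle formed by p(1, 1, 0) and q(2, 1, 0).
p·q = 3, |p|² = 2, |q|² = 5
cos θ = 3/√10 ≈ 0.9487
θ ≈ 18.43°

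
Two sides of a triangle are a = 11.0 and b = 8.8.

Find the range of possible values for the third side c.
By the triangle inequality: |a - b| < c < a + b
|11.0 - 8.8| < c < 11.0 + 8.8
2.2 < c < 19.8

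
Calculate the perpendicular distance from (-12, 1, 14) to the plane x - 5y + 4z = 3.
d = |1(-12) + (-5)(1) + 4(14) - (3)| / √(1² + (-5)² + 4²) = 36/√42 = 5.555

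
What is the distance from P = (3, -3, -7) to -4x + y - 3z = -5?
d = |(-4)(3) + 1(-3) + (-3)(-7) - (-5)| / √((-4)² + 1² + (-3)²) = 11/√26 = 2.157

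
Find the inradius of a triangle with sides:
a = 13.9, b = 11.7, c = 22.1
s = (a+b+c)/2 = (13.9+11.7+22.1)/2 = 23.85
Area = √(s(s-a)(s-b)(s-c)) = √(23.85·9.95·12.15·1.75) = 71.0334
r = Area/s = 71.0334/23.85 = 2.978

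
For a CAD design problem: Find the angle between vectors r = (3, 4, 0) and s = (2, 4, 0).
r·s = 22, |r|² = 25, |s|² = 20
cos θ = 22/√500 ≈ 0.9839
θ ≈ 10.3°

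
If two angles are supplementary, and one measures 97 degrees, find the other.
Supplementary angles sum to 180 degrees.
Other angle = 180 - 97
Other angle = 83 degrees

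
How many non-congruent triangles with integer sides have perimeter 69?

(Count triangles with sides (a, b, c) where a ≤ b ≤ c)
With a ≤ b ≤ c and a + b + c = 69, the triangle inequality a + b > c gives c < 69/2, so c ≤ 34.
Iterate a from 1 to ⌊p/3⌋ = 23; for each a, b ranges from a to ⌊(p−a)/2⌋ with c = p − a − b, keeping only c ≥ b.
Triples: (1, 34, 34), (2, 33, 34), (3, 32, 34), …
Count = 108 triangles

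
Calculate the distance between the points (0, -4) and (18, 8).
Using the distance formula: d = sqrt((x₂-x₁)² + (y₂-y₁)²)
dx = 18 - 0 = 18
dy = 8 - (-4) = 12
d = sqrt(18² + 12²) = sqrt(324 + 144) = sqrt(468) = 21.63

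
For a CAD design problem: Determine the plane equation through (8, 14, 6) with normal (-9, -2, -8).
d = n·P = (-9)(8) + (-2)(14) + (-8)(6) = -148
Plane: -9x - 2y - 8z = -148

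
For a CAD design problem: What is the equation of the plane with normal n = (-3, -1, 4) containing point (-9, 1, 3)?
d = n·P = (-3)(-9) + (-1)(1) + (4)(3) = 38
Plane: -3x - y + 4z = 38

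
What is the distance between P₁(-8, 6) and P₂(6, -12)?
Using the distance formula: d = sqrt((x₂-x₁)² + (y₂-y₁)²)
dx = 6 - (-8) = 14
dy = (-12) - 6 = -18
d = sqrt(14² + (-18)²) = sqrt(196 + 324) = sqrt(520) = 22.80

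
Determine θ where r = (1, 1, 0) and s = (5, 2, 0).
r·s = 7, |r|² = 2, |s|² = 29
cos θ = 7/√58 ≈ 0.9191
θ ≈ 23.2°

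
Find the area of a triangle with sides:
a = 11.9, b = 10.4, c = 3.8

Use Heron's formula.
s = (a+b+c)/2 = (11.9+10.4+3.8)/2 = 13.05
A = √(s(s-a)(s-b)(s-c)) = √(13.05·1.15·2.65·9.25)
A = √367.871 = 19.18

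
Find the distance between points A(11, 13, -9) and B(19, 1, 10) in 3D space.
d = √[(8)² + (-12)² + (19)²] = √569 = 23.85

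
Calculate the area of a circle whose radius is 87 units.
Area = pi * r²
Area = pi * 87²
Area = pi * 7569
Area = 23778.71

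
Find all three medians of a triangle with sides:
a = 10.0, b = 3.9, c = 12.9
Using m_x = ½√(2y² + 2z² - x²):
m_a = ½√(2·3.9² + 2·12.9² - 10.0²) = ½√263.24 = 8.112
m_b = ½√(2·10.0² + 2·12.9² - 3.9²) = ½√517.61 = 11.38
m_c = ½√(2·10.0² + 2·3.9² - 12.9²) = ½√64.01 = 4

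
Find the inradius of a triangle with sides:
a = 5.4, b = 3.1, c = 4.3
s = (a+b+c)/2 = (5.4+3.1+4.3)/2 = 6.4
Area = √(s(s-a)(s-b)(s-c)) = √(6.4·1·3.3·2.1) = 6.65973
r = Area/s = 6.65973/6.4 = 1.041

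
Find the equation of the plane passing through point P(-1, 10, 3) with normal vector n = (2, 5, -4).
d = n·P = (2)(-1) + (5)(10) + (-4)(3) = 36
Plane: 2x + 5y - 4z = 36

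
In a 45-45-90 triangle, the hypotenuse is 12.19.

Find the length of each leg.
In a 45-45-90 triangle, hypotenuse = leg·√2  →  leg = hypotenuse/√2
leg = 12.19/√2 = 8.62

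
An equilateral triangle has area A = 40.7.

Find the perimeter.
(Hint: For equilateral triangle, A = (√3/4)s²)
A = (√3/4)s²  →  s² = 4A/√3 = 4·40.7/√3 = 93.9926
s = 9.69498
Perimeter = 3s = 29.08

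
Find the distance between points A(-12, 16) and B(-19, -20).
Using the distance formula: d = sqrt((x₂-x₁)² + (y₂-y₁)²)
dx = (-19) - (-12) = -7
dy = (-20) - 16 = -36
d = sqrt((-7)² + (-36)²) = sqrt(49 + 1296) = sqrt(1345) = 36.67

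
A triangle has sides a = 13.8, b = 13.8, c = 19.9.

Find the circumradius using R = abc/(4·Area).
s = (a+b+c)/2 = 23.75
Area = √(s(s-a)(s-b)(s-c)) = √(23.75·9.95·9.95·3.85) = 95.1448
R = abc/(4·Area) = (13.8·13.8·19.9)/(4·95.1448) = 3789.756/380.5792 = 9.958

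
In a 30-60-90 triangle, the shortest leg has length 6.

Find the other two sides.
Long leg = 6√3 = 10.39, Hypotenuse = 12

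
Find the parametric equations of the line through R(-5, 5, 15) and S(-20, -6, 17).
Direction vector d = S - R = (-15, -11, 2)
x = -5 - 15t, y = 5 - 11t, z = 15 + 2t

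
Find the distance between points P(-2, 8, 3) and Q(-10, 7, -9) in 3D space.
d = √[(-8)² + (-1)² + (-12)²] = √209 = 14.46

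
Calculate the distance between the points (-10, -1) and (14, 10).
Using the distance formula: d = sqrt((x₂-x₁)² + (y₂-y₁)²)
dx = 14 - (-10) = 24
dy = 10 - (-1) = 11
d = sqrt(24² + 11²) = sqrt(576 + 121) = sqrt(697) = 26.40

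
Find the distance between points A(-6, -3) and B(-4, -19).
Using the distance formula: d = sqrt((x₂-x₁)² + (y₂-y₁)²)
dx = (-4) - (-6) = 2
dy = (-19) - (-3) = -16
d = sqrt(2² + (-16)²) = sqrt(4 + 256) = sqrt(260) = 16.12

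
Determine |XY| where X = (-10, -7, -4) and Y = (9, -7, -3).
d = √[(19)² + (0)² + (1)²] = √362 = 19.03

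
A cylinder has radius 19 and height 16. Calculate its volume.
Volume = pi * r² * h
Volume = pi * 19² * 16
Volume = pi * 361 * 16
Volume = pi * 5776
Volume = 18145.84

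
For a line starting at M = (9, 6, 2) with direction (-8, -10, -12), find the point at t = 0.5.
P(0.5) = (9 + (-8)(0.5), 6 + (-10)(0.5), 2 + (-12)(0.5)) = (5, 1, -4)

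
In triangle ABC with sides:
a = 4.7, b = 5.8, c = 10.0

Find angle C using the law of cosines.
cos(C) = (a² + b² - c²)/(2ab)
cos(C) = (4.7² + 5.8² - 10.0²)/(2·4.7·5.8) = -44.27/54.52 = -0.811996
C = arccos(-0.811996) = 144.3°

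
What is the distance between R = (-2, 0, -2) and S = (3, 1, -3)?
d = √[(5)² + (1)² + (-1)²] = √27 = 5.196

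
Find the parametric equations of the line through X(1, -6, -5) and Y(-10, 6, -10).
Direction vector d = Y - X = (-11, 12, -5)
x = 1 - 11t, y = -6 + 12t, z = -5 - 5t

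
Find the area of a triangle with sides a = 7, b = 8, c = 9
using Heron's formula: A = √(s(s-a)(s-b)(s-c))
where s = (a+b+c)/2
s = (7+8+9)/2 = 12
A = √(12·5·4·3) = √720 = 26.83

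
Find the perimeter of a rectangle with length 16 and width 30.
Perimeter = 2 * (length + width)
Perimeter = 2 * (16 + 30)
Perimeter = 2 * 46
Perimeter = 92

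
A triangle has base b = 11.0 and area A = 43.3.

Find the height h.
A = ½bh  →  h = 2A/b
h = 2·43.3/11.0 = 7.873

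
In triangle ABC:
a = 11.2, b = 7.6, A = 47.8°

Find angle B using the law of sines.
sin(B)/b = sin(A)/a
sin(B) = b·sin(A)/a = 7.6·sin(47.8°)/11.2 = 0.502689
B = arcsin(0.502689) = 30.18°  (b ≤ a, so B ≤ A and the acute solution is unique)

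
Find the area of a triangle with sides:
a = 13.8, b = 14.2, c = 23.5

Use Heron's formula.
s = (a+b+c)/2 = (13.8+14.2+23.5)/2 = 25.75
A = √(s(s-a)(s-b)(s-c)) = √(25.75·11.95·11.55·2.25)
A = √7996.68 = 89.42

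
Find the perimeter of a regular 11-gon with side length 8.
Perimeter = number of sides * side length
Perimeter = 11 * 8
Perimeter = 88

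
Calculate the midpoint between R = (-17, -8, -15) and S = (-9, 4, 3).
Midpoint = ((-17-9)/2, (-8+4)/2, (-15+3)/2) = (-13, -2, -6)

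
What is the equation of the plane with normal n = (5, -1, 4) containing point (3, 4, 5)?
d = n·P = (5)(3) + (-1)(4) + (4)(5) = 31
Plane: 5x - y + 4z = 31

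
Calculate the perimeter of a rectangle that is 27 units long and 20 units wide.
Perimeter = 2 * (length + width)
Perimeter = 2 * (27 + 20)
Perimeter = 2 * 47
Perimeter = 94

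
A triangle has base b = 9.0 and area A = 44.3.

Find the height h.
A = ½bh  →  h = 2A/b
h = 2·44.3/9.0 = 9.844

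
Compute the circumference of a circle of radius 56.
Circumference = 2 * pi * r
Circumference = 2 * pi * 56
Circumference = 351.86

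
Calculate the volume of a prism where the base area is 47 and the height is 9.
Volume = base area * height
Volume = 47 * 9
Volume = 423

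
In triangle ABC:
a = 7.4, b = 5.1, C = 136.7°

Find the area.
Using A = ½ab·sin(C):
A = ½·7.4·5.1·sin(136.7°) = ½·37.74·0.685818 = 12.94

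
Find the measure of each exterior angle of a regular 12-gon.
Exterior angle of a regular n-gon = 360/n
Exterior angle = 360/12
Exterior angle = 30 degrees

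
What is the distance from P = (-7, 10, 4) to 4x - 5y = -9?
d = |4(-7) + (-5)(10) + 0(4) - (-9)| / √(4² + (-5)² + 0²) = 69/√41 = 10.78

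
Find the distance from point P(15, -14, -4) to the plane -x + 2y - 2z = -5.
d = |(-1)(15) + 2(-14) + (-2)(-4) - (-5)| / √((-1)² + 2² + (-2)²) = 30/√9 = 10.0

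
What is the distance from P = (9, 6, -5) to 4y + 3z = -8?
d = |0(9) + 4(6) + 3(-5) - (-8)| / √(0² + 4² + 3²) = 17/√25 = 3.4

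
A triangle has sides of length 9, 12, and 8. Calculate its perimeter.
Perimeter = sum of all sides
Perimeter = 9 + 12 + 8
Perimeter = 29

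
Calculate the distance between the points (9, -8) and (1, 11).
Using the distance formula: d = sqrt((x₂-x₁)² + (y₂-y₁)²)
dx = 1 - 9 = -8
dy = 11 - (-8) = 19
d = sqrt((-8)² + 19²) = sqrt(64 + 361) = sqrt(425) = 20.62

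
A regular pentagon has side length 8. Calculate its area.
For a regular 5-gon with side length s = 8:
Apothem a = s / (2*tan(pi/5)) = 8 / (2*tan(pi/5)) ≈ 5.5055
Perimeter P = 5 * 8 = 40
Area = (1/2) * P * a = (1/2) * 40 * 5.5055 = 110.11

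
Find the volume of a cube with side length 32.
Volume = s³
Volume = 32³
Volume = 32768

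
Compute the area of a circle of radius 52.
Area = pi * r²
Area = pi * 52²
Area = pi * 2704
Area = 8494.87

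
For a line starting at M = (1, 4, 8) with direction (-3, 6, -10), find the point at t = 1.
P(1) = (1 + (-3)(1), 4 + 6(1), 8 + (-10)(1)) = (-2, 10, -2)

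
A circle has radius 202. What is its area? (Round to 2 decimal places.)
Area = pi * r²
Area = pi * 202²
Area = pi * 40804
Area = 128189.55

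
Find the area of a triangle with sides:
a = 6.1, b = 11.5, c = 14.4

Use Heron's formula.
s = (a+b+c)/2 = (6.1+11.5+14.4)/2 = 16
A = √(s(s-a)(s-b)(s-c)) = √(16·9.9·4.5·1.6)
A = √1140.48 = 33.77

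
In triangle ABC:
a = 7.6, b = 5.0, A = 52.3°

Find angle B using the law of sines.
sin(B)/b = sin(A)/a
sin(B) = b·sin(A)/a = 5.0·sin(52.3°)/7.6 = 0.520542
B = arcsin(0.520542) = 31.37°  (b ≤ a, so B ≤ A and the acute solution is unique)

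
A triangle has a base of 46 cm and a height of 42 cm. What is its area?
Area = (1/2) * base * height
Area = (1/2) * 46 * 42
Area = 966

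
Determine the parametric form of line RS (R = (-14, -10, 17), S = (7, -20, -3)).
Direction vector d = S - R = (21, -10, -20)
x = -14 + 21t, y = -10 - 10t, z = 17 - 20t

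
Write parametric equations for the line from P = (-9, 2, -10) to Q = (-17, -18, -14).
Direction vector d = Q - P = (-8, -20, -4)
x = -9 - 8t, y = 2 - 20t, z = -10 - 4t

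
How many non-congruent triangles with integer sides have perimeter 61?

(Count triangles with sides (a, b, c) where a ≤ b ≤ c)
With a ≤ b ≤ c and a + b + c = 61, the triangle inequality a + b > c gives c < 61/2, so c ≤ 30.
Iterate a from 1 to ⌊p/3⌋ = 20; for each a, b ranges from a to ⌊(p−a)/2⌋ with c = p − a − b, keeping only c ≥ b.
Triples: (1, 30, 30), (2, 29, 30), (3, 28, 30), …
Count = 85 triangles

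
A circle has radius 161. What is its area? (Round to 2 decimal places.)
Area = pi * r²
Area = pi * 161²
Area = pi * 25921
Area = 81433.22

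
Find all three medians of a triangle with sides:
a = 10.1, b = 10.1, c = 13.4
Using m_x = ½√(2y² + 2z² - x²):
m_a = ½√(2·10.1² + 2·13.4² - 10.1²) = ½√461.13 = 10.74
m_b = ½√(2·10.1² + 2·13.4² - 10.1²) = ½√461.13 = 10.74
m_c = ½√(2·10.1² + 2·10.1² - 13.4²) = ½√228.48 = 7.558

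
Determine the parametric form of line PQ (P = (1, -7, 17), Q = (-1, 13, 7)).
Direction vector d = Q - P = (-2, 20, -10)
x = 1 - 2t, y = -7 + 20t, z = 17 - 10t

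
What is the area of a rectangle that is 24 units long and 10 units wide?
Area = length * width
Area = 24 * 10
Area = 240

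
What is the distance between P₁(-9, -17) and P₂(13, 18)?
Using the distance formula: d = sqrt((x₂-x₁)² + (y₂-y₁)²)
dx = 13 - (-9) = 22
dy = 18 - (-17) = 35
d = sqrt(22² + 35²) = sqrt(484 + 1225) = sqrt(1709) = 41.34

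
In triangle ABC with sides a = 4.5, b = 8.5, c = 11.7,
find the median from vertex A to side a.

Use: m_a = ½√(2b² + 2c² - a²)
m_a = ½√(2·8.5² + 2·11.7² - 4.5²)
m_a = ½√(144.5 + 273.78 - 20.25) = ½√398.03 = 9.975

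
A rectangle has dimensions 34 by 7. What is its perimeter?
Perimeter = 2 * (length + width)
Perimeter = 2 * (34 + 7)
Perimeter = 2 * 41
Perimeter = 82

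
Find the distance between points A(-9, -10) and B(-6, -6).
Using the distance formula: d = sqrt((x₂-x₁)² + (y₂-y₁)²)
dx = (-6) - (-9) = 3
dy = (-6) - (-10) = 4
d = sqrt(3² + 4²) = sqrt(9 + 16) = sqrt(25) = 5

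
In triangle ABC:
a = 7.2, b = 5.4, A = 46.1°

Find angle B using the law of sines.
sin(B)/b = sin(A)/a
sin(B) = b·sin(A)/a = 5.4·sin(46.1°)/7.2 = 0.540413
B = arcsin(0.540413) = 32.71°  (b ≤ a, so B ≤ A and the acute solution is unique)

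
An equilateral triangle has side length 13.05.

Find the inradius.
For an equilateral triangle, r = s/(2√3) where s is the side.
r = 13.05/(2√3) = 13.05/3.464102 = 3.767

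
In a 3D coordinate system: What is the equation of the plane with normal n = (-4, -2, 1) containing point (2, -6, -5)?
d = n·P = (-4)(2) + (-2)(-6) + (1)(-5) = -1
Plane: -4x - 2y + z = -1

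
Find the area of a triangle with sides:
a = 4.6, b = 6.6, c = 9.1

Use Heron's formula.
s = (a+b+c)/2 = (4.6+6.6+9.1)/2 = 10.15
A = √(s(s-a)(s-b)(s-c)) = √(10.15·5.55·3.55·1.05)
A = √209.979 = 14.49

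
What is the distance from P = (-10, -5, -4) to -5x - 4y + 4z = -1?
d = |(-5)(-10) + (-4)(-5) + 4(-4) - (-1)| / √((-5)² + (-4)² + 4²) = 55/√57 = 7.285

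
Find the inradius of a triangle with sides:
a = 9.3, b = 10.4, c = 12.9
s = (a+b+c)/2 = (9.3+10.4+12.9)/2 = 16.3
Area = √(s(s-a)(s-b)(s-c)) = √(16.3·7·5.9·3.4) = 47.8419
r = Area/s = 47.8419/16.3 = 2.935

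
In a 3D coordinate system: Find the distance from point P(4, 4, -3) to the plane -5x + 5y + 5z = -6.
d = |(-5)(4) + 5(4) + 5(-3) - (-6)| / √((-5)² + 5² + 5²) = 9/√75 = 1.039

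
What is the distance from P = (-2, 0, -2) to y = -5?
d = |0(-2) + 1(0) + 0(-2) - (-5)| / √(0² + 1² + 0²) = 5/√1 = 5.0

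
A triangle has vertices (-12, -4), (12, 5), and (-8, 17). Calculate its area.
Using the coordinate formula: Area = (1/2)|x₁(y₂-y₃) + x₂(y₃-y₁) + x₃(y₁-y₂)|
Area = (1/2)|(-12)(5-17) + 12(17-(-4)) + (-8)((-4)-5)|
Area = (1/2)|(-12)*(-12) + 12*21 + (-8)*(-9)|
Area = (1/2)|144 + 252 + 72|
Area = (1/2)*468 = 234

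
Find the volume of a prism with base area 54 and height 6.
Volume = base area * height
Volume = 54 * 6
Volume = 324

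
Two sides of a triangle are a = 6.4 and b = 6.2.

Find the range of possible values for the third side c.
By the triangle inequality: |a - b| < c < a + b
|6.4 - 6.2| < c < 6.4 + 6.2
0.2 < c < 12.6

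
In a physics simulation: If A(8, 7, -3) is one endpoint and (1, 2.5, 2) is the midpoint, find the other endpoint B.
B = (2×1 - 8, 2×2.5 - 7, 2×2 - (-3)) = (-6, -2, 7)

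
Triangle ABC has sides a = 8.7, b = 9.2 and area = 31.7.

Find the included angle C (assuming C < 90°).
Area = ½ab·sin(C)  →  sin(C) = 2·Area/(ab)
sin(C) = 2·31.7/(8.7·9.2) = 0.792104
C = arcsin(0.792104) = 52.38°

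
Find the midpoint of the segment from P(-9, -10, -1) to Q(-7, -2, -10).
Midpoint = ((-9-7)/2, (-10-2)/2, (-1-10)/2) = (-8, -6, -5.5)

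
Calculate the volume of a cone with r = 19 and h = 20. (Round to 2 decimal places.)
Volume = (1/3) * pi * r² * h
Volume = (1/3) * pi * 19² * 20
Volume = (1/3) * pi * 361 * 20
Volume = (1/3) * pi * 7220
Volume = 7560.77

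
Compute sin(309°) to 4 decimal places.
sin(309 degrees) = -0.7771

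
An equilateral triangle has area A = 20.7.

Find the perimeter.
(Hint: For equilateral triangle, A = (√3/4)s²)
A = (√3/4)s²  →  s² = 4A/√3 = 4·20.7/√3 = 47.8046
s = 6.91409
Perimeter = 3s = 20.74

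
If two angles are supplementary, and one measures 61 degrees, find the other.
Supplementary angles sum to 180 degrees.
Other angle = 180 - 61
Other angle = 119 degrees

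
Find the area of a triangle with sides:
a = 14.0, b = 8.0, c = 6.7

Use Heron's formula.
s = (a+b+c)/2 = (14.0+8.0+6.7)/2 = 14.35
A = √(s(s-a)(s-b)(s-c)) = √(14.35·0.35·6.35·7.65)
A = √243.98 = 15.62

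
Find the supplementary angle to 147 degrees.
Supplementary angles sum to 180 degrees.
Other angle = 180 - 147
Other angle = 33 degrees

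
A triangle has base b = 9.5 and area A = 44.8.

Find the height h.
A = ½bh  →  h = 2A/b
h = 2·44.8/9.5 = 9.432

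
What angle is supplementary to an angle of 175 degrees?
Supplementary angles sum to 180 degrees.
Other angle = 180 - 175
Other angle = 5 degrees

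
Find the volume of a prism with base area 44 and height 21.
Volume = base area * height
Volume = 44 * 21
Volume = 924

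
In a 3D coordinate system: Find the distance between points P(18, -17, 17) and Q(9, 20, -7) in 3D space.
d = √[(-9)² + (37)² + (-24)²] = √2026 = 45.01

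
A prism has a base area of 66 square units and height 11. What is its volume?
Volume = base area * height
Volume = 66 * 11
Volume = 726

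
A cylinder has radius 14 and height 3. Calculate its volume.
Volume = pi * r² * h
Volume = pi * 14² * 3
Volume = pi * 196 * 3
Volume = pi * 588
Volume = 1847.26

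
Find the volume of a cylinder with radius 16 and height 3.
Volume = pi * r² * h
Volume = pi * 16² * 3
Volume = pi * 256 * 3
Volume = pi * 768
Volume = 2412.74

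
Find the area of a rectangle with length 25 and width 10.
Area = length * width
Area = 25 * 10
Area = 250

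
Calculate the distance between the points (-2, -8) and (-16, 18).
Using the distance formula: d = sqrt((x₂-x₁)² + (y₂-y₁)²)
dx = (-16) - (-2) = -14
dy = 18 - (-8) = 26
d = sqrt((-14)² + 26²) = sqrt(196 + 676) = sqrt(872) = 29.53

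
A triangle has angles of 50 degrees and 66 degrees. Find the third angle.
Sum of angles in a triangle = 180 degrees
Third angle = 180 - 50 - 66
Third angle = 64 degrees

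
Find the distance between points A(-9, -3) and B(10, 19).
Using the distance formula: d = sqrt((x₂-x₁)² + (y₂-y₁)²)
dx = 10 - (-9) = 19
dy = 19 - (-3) = 22
d = sqrt(19² + 22²) = sqrt(361 + 484) = sqrt(845) = 29.07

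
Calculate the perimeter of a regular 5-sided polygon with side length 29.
Perimeter = number of sides * side length
Perimeter = 5 * 29
Perimeter = 145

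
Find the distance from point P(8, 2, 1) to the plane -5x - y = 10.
d = |(-5)(8) + (-1)(2) + 0(1) - (10)| / √((-5)² + (-1)² + 0²) = 52/√26 = 10.2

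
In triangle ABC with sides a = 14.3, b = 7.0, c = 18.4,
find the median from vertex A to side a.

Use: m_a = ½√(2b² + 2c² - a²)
m_a = ½√(2·7.0² + 2·18.4² - 14.3²)
m_a = ½√(98 + 677.12 - 204.49) = ½√570.63 = 11.94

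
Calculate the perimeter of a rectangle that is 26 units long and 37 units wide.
Perimeter = 2 * (length + width)
Perimeter = 2 * (26 + 37)
Perimeter = 2 * 63
Perimeter = 126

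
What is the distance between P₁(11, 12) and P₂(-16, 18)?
Using the distance formula: d = sqrt((x₂-x₁)² + (y₂-y₁)²)
dx = (-16) - 11 = -27
dy = 18 - 12 = 6
d = sqrt((-27)² + 6²) = sqrt(729 + 36) = sqrt(765) = 27.66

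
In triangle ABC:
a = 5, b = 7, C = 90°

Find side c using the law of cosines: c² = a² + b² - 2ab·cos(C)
c² = 5² + 7² - 2·5·7·cos(90°)
c² = 25 + 49 - 70·0.0000 = 74
c = √74 = 8.602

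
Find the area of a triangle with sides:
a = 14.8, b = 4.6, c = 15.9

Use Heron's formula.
s = (a+b+c)/2 = (14.8+4.6+15.9)/2 = 17.65
A = √(s(s-a)(s-b)(s-c)) = √(17.65·2.85·13.05·1.75)
A = √1148.78 = 33.89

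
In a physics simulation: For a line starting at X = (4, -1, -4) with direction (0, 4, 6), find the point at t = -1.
P(-1) = (4 + 0(-1), -1 + 4(-1), -4 + 6(-1)) = (4, -5, -10)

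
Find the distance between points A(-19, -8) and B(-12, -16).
Using the distance formula: d = sqrt((x₂-x₁)² + (y₂-y₁)²)
dx = (-12) - (-19) = 7
dy = (-16) - (-8) = -8
d = sqrt(7² + (-8)²) = sqrt(49 + 64) = sqrt(113) = 10.63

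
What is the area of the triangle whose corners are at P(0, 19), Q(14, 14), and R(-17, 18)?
Using the coordinate formula: Area = (1/2)|x₁(y₂-y₃) + x₂(y₃-y₁) + x₃(y₁-y₂)|
Area = (1/2)|0(14-18) + 14(18-19) + (-17)(19-14)|
Area = (1/2)|0*(-4) + 14*(-1) + (-17)*5|
Area = (1/2)|0 + (-14) + (-85)|
Area = (1/2)*99 = 49.50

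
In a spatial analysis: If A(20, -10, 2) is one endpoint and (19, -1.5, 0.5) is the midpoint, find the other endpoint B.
B = (2×19 - 20, 2×(-1.5) - (-10), 2×0.5 - 2) = (18, 7, -1)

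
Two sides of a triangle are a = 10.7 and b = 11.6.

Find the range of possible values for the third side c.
By the triangle inequality: |a - b| < c < a + b
|10.7 - 11.6| < c < 10.7 + 11.6
0.9 < c < 22.3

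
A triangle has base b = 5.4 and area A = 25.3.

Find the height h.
A = ½bh  →  h = 2A/b
h = 2·25.3/5.4 = 9.37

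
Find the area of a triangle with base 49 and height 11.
Area = (1/2) * base * height
Area = (1/2) * 49 * 11
Area = 269.50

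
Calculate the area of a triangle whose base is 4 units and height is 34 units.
Area = (1/2) * base * height
Area = (1/2) * 4 * 34
Area = 68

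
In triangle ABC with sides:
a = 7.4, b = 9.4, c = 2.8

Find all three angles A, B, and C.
By the law of cosines:
cos(A) = (b² + c² - a²)/(2bc) = 0.787234  →  A = 38.07°
cos(B) = (a² + c² - b²)/(2ac) = -0.621622  →  B = 128.4°
cos(C) = (a² + b² - c²)/(2ab) = 0.972398  →  C = 13.49°
Check: A + B + C = 180.0° ✓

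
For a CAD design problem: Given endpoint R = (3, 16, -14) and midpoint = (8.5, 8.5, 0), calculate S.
S = (2×8.5 - 3, 2×8.5 - 16, 2×0 - (-14)) = (14, 1, 14)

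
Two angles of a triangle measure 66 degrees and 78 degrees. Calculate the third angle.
Sum of angles in a triangle = 180 degrees
Third angle = 180 - 66 - 78
Third angle = 36 degrees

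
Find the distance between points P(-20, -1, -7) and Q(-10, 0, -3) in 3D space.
d = √[(10)² + (1)² + (4)²] = √117 = 10.82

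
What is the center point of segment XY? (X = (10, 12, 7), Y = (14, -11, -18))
Midpoint = ((10+14)/2, (12-11)/2, (7-18)/2) = (12, 0.5, -5.5)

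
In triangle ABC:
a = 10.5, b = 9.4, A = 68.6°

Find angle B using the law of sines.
sin(B)/b = sin(A)/a
sin(B) = b·sin(A)/a = 9.4·sin(68.6°)/10.5 = 0.833517
B = arcsin(0.833517) = 56.46°  (b ≤ a, so B ≤ A and the acute solution is unique)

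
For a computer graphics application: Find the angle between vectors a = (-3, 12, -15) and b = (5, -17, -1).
a·b = -204, |a|² = 378, |b|² = 315
cos θ = -204/√119070 ≈ -0.5912
θ ≈ 126.2°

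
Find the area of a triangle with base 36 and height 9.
Area = (1/2) * base * height
Area = (1/2) * 36 * 9
Area = 162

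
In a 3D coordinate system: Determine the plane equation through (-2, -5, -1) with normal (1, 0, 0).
d = n·P = (1)(-2) + (0)(-5) + (0)(-1) = -2
Plane: x = -2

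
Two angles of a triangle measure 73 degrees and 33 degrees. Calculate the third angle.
Sum of angles in a triangle = 180 degrees
Third angle = 180 - 73 - 33
Third angle = 74 degrees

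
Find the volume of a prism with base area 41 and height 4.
Volume = base area * height
Volume = 41 * 4
Volume = 164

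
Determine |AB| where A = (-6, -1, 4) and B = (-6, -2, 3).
d = √[(0)² + (-1)² + (-1)²] = √2 = 1.414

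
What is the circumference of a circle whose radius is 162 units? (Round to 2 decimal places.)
Circumference = 2 * pi * r
Circumference = 2 * pi * 162
Circumference = 1017.88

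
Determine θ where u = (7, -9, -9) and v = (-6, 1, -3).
u·v = -24, |u|² = 211, |v|² = 46
cos θ = -24/√9706 ≈ -0.2436
θ ≈ 104.1°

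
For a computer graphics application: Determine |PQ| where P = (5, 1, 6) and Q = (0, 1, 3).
d = √[(-5)² + (0)² + (-3)²] = √34 = 5.831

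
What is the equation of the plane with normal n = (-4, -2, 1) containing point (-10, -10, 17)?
d = n·P = (-4)(-10) + (-2)(-10) + (1)(17) = 77
Plane: -4x - 2y + z = 77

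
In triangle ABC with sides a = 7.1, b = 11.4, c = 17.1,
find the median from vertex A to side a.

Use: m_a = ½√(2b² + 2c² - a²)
m_a = ½√(2·11.4² + 2·17.1² - 7.1²)
m_a = ½√(259.92 + 584.82 - 50.41) = ½√794.33 = 14.09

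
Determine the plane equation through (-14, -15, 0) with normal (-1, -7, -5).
d = n·P = (-1)(-14) + (-7)(-15) + (-5)(0) = 119
Plane: -x - 7y - 5z = 119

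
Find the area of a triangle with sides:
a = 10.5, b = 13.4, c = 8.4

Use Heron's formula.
s = (a+b+c)/2 = (10.5+13.4+8.4)/2 = 16.15
A = √(s(s-a)(s-b)(s-c)) = √(16.15·5.65·2.75·7.75)
A = √1944.71 = 44.1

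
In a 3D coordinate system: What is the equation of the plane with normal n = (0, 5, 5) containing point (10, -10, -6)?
d = n·P = (0)(10) + (5)(-10) + (5)(-6) = -80
Plane: 5y + 5z = -80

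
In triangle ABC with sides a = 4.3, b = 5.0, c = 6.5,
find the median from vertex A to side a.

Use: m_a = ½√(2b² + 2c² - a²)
m_a = ½√(2·5.0² + 2·6.5² - 4.3²)
m_a = ½√(50 + 84.5 - 18.49) = ½√116.01 = 5.385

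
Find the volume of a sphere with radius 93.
Volume = (4/3) * pi * r³
Volume = (4/3) * pi * 93³
Volume = (4/3) * pi * 804357
Volume = 3369282.72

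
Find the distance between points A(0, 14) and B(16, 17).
Using the distance formula: d = sqrt((x₂-x₁)² + (y₂-y₁)²)
dx = 16 - 0 = 16
dy = 17 - 14 = 3
d = sqrt(16² + 3²) = sqrt(256 + 9) = sqrt(265) = 16.28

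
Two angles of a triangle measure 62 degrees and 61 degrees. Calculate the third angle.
Sum of angles in a triangle = 180 degrees
Third angle = 180 - 62 - 61
Third angle = 57 degrees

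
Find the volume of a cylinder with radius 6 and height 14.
Volume = pi * r² * h
Volume = pi * 6² * 14
Volume = pi * 36 * 14
Volume = pi * 504
Volume = 1583.36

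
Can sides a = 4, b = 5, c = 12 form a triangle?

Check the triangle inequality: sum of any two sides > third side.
No: 4 + 5 = 9 is not > 12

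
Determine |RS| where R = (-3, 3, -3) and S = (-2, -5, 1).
d = √[(1)² + (-8)² + (4)²] = √81 = 9.0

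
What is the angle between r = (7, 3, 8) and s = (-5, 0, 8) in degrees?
r·s = 29, |r|² = 122, |s|² = 89
cos θ = 29/√10858 ≈ 0.2783
θ ≈ 73.84°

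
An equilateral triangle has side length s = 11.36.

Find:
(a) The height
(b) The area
(a) Height h = s·√3/2 = 11.36·√3/2 = 9.838
(b) Area = (√3/4)·s² = (√3/4)·11.36² = (√3/4)·129.05 = 55.88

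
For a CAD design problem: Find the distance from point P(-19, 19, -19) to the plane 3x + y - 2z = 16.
d = |3(-19) + 1(19) + (-2)(-19) - (16)| / √(3² + 1² + (-2)²) = 16/√14 = 4.276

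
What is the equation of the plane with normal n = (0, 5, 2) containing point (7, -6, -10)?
d = n·P = (0)(7) + (5)(-6) + (2)(-10) = -50
Plane: 5y + 2z = -50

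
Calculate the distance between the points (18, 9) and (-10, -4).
Using the distance formula: d = sqrt((x₂-x₁)² + (y₂-y₁)²)
dx = (-10) - 18 = -28
dy = (-4) - 9 = -13
d = sqrt((-28)² + (-13)²) = sqrt(784 + 169) = sqrt(953) = 30.87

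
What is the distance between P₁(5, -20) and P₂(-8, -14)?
Using the distance formula: d = sqrt((x₂-x₁)² + (y₂-y₁)²)
dx = (-8) - 5 = -13
dy = (-14) - (-20) = 6
d = sqrt((-13)² + 6²) = sqrt(169 + 36) = sqrt(205) = 14.32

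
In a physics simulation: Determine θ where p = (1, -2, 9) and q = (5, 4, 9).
p·q = 78, |p|² = 86, |q|² = 122
cos θ = 78/√10492 ≈ 0.7615
θ ≈ 40.4°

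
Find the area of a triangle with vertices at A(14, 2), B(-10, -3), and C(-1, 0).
Using the coordinate formula: Area = (1/2)|x₁(y₂-y₃) + x₂(y₃-y₁) + x₃(y₁-y₂)|
Area = (1/2)|14((-3)-0) + (-10)(0-2) + (-1)(2-(-3))|
Area = (1/2)|14*(-3) + (-10)*(-2) + (-1)*5|
Area = (1/2)|(-42) + 20 + (-5)|
Area = (1/2)*27 = 13.50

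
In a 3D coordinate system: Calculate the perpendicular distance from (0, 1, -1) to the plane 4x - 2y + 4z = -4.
d = |4(0) + (-2)(1) + 4(-1) - (-4)| / √(4² + (-2)² + 4²) = 2/√36 = 0.3333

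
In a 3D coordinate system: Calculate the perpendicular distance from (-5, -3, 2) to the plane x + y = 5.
d = |1(-5) + 1(-3) + 0(2) - (5)| / √(1² + 1² + 0²) = 13/√2 = 9.192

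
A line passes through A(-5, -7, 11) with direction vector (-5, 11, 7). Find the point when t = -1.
P(-1) = (-5 + (-5)(-1), -7 + 11(-1), 11 + 7(-1)) = (0, -18, 4)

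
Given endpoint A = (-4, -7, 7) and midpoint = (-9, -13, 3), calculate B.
B = (2×(-9) - (-4), 2×(-13) - (-7), 2×3 - 7) = (-14, -19, -1)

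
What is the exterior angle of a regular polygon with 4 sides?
Exterior angle of a regular n-gon = 360/n
Exterior angle = 360/4
Exterior angle = 90 degrees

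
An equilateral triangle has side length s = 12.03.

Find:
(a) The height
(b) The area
(a) Height h = s·√3/2 = 12.03·√3/2 = 10.42
(b) Area = (√3/4)·s² = (√3/4)·12.03² = (√3/4)·144.721 = 62.67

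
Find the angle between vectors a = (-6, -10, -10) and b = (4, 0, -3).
a·b = 6, |a|² = 236, |b|² = 25
cos θ = 6/√5900 ≈ 0.07811
θ ≈ 85.52°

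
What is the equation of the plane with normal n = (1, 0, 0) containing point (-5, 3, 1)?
d = n·P = (1)(-5) + (0)(3) + (0)(1) = -5
Plane: x = -5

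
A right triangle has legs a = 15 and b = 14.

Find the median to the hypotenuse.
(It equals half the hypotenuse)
Hypotenuse c = √(15² + 14²) = √421 = 20.5183
Median to hypotenuse = c/2 = 10.26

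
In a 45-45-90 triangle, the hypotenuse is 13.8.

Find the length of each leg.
In a 45-45-90 triangle, hypotenuse = leg·√2  →  leg = hypotenuse/√2
leg = 13.8/√2 = 9.758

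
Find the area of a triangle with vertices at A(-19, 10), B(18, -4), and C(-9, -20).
Using the coordinate formula: Area = (1/2)|x₁(y₂-y₃) + x₂(y₃-y₁) + x₃(y₁-y₂)|
Area = (1/2)|(-19)((-4)-(-20)) + 18((-20)-10) + (-9)(10-(-4))|
Area = (1/2)|(-19)*16 + 18*(-30) + (-9)*14|
Area = (1/2)|(-304) + (-540) + (-126)|
Area = (1/2)*970 = 485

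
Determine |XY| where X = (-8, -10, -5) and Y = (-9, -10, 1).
d = √[(-1)² + (0)² + (6)²] = √37 = 6.083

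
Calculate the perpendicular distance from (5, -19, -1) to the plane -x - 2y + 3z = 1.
d = |(-1)(5) + (-2)(-19) + 3(-1) - (1)| / √((-1)² + (-2)² + 3²) = 29/√14 = 7.751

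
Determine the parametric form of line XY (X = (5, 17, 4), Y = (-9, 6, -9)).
Direction vector d = Y - X = (-14, -11, -13)
x = 5 - 14t, y = 17 - 11t, z = 4 - 13t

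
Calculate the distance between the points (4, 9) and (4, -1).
Using the distance formula: d = sqrt((x₂-x₁)² + (y₂-y₁)²)
dx = 4 - 4 = 0
dy = (-1) - 9 = -10
d = sqrt(0² + (-10)²) = sqrt(0 + 100) = sqrt(100) = 10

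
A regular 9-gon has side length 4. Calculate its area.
For a regular 9-gon with side length s = 4:
Apothem a = s / (2*tan(pi/9)) = 4 / (2*tan(pi/9)) ≈ 5.495
Perimeter P = 9 * 4 = 36
Area = (1/2) * P * a = (1/2) * 36 * 5.495 = 98.91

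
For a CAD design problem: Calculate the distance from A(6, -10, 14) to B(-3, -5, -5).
d = √[(-9)² + (5)² + (-19)²] = √467 = 21.61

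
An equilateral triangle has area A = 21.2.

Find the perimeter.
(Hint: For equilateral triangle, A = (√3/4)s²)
A = (√3/4)s²  →  s² = 4A/√3 = 4·21.2/√3 = 48.9593
s = 6.99709
Perimeter = 3s = 20.99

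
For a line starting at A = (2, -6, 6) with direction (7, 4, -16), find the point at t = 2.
P(2) = (2 + 7(2), -6 + 4(2), 6 + (-16)(2)) = (16, 2, -26)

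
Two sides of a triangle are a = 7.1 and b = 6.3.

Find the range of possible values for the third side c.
By the triangle inequality: |a - b| < c < a + b
|7.1 - 6.3| < c < 7.1 + 6.3
0.8 < c < 13.4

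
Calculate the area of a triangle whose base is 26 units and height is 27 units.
Area = (1/2) * base * height
Area = (1/2) * 26 * 27
Area = 351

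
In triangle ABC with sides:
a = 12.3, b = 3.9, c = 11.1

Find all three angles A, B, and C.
By the law of cosines:
cos(A) = (b² + c² - a²)/(2bc) = -0.148649  →  A = 98.55°
cos(B) = (a² + c² - b²)/(2ac) = 0.949572  →  B = 18.27°
cos(C) = (a² + b² - c²)/(2ab) = 0.451220  →  C = 63.18°
Check: A + B + C = 180.0° ✓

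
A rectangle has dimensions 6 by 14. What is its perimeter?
Perimeter = 2 * (length + width)
Perimeter = 2 * (6 + 14)
Perimeter = 2 * 20
Perimeter = 40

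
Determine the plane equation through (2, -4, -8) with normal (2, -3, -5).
d = n·P = (2)(2) + (-3)(-4) + (-5)(-8) = 56
Plane: 2x - 3y - 5z = 56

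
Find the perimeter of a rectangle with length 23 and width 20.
Perimeter = 2 * (length + width)
Perimeter = 2 * (23 + 20)
Perimeter = 2 * 43
Perimeter = 86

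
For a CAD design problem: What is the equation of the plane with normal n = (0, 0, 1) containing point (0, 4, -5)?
d = n·P = (0)(0) + (0)(4) + (1)(-5) = -5
Plane: z = -5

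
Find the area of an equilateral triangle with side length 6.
Area = (sqrt(3)/4) * s²
Area = (sqrt(3)/4) * 6²
Area = (sqrt(3)/4) * 36
Area = 15.59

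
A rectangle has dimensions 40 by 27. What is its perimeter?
Perimeter = 2 * (length + width)
Perimeter = 2 * (40 + 27)
Perimeter = 2 * 67
Perimeter = 134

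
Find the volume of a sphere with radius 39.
Volume = (4/3) * pi * r³
Volume = (4/3) * pi * 39³
Volume = (4/3) * pi * 59319
Volume = 248474.85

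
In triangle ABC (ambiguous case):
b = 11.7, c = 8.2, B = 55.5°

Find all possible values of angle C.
sin(C)/c = sin(B)/b  →  sin(C) = c·sin(B)/b = 8.2·sin(55.5°)/11.7 = 0.577593
C₁ = arcsin(0.577593) = 35.28°,  C₂ = 180° - C₁ = 144.72°
Check C₂: A = 180° - 55.5° - 144.72° = -20.22° ≤ 0, rejected
C = 35.28° (one solution)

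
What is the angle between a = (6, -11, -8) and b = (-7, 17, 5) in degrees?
a·b = -269, |a|² = 221, |b|² = 363
cos θ = -269/√80223 ≈ -0.9497
θ ≈ 161.8°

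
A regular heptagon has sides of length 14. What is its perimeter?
Perimeter = number of sides * side length
Perimeter = 7 * 14
Perimeter = 98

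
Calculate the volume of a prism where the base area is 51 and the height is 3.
Volume = base area * height
Volume = 51 * 3
Volume = 153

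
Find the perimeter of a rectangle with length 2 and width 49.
Perimeter = 2 * (length + width)
Perimeter = 2 * (2 + 49)
Perimeter = 2 * 51
Perimeter = 102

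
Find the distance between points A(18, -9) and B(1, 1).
Using the distance formula: d = sqrt((x₂-x₁)² + (y₂-y₁)²)
dx = 1 - 18 = -17
dy = 1 - (-9) = 10
d = sqrt((-17)² + 10²) = sqrt(289 + 100) = sqrt(389) = 19.72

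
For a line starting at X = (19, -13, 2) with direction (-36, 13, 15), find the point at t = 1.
P(1) = (19 + (-36)(1), -13 + 13(1), 2 + 15(1)) = (-17, 0, 17)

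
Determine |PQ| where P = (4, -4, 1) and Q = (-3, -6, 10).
d = √[(-7)² + (-2)² + (9)²] = √134 = 11.58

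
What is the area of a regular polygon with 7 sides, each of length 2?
For a regular 7-gon with side length s = 2:
Apothem a = s / (2*tan(pi/7)) = 2 / (2*tan(pi/7)) ≈ 2.0765
Perimeter P = 7 * 2 = 14
Area = (1/2) * P * a = (1/2) * 14 * 2.0765 = 14.54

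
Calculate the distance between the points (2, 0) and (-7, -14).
Using the distance formula: d = sqrt((x₂-x₁)² + (y₂-y₁)²)
dx = (-7) - 2 = -9
dy = (-14) - 0 = -14
d = sqrt((-9)² + (-14)²) = sqrt(81 + 196) = sqrt(277) = 16.64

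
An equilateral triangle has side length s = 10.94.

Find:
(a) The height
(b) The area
(a) Height h = s·√3/2 = 10.94·√3/2 = 9.474
(b) Area = (√3/4)·s² = (√3/4)·10.94² = (√3/4)·119.684 = 51.82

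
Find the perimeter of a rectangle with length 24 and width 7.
Perimeter = 2 * (length + width)
Perimeter = 2 * (24 + 7)
Perimeter = 2 * 31
Perimeter = 62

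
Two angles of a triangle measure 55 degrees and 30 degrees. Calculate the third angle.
Sum of angles in a triangle = 180 degrees
Third angle = 180 - 55 - 30
Third angle = 95 degrees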